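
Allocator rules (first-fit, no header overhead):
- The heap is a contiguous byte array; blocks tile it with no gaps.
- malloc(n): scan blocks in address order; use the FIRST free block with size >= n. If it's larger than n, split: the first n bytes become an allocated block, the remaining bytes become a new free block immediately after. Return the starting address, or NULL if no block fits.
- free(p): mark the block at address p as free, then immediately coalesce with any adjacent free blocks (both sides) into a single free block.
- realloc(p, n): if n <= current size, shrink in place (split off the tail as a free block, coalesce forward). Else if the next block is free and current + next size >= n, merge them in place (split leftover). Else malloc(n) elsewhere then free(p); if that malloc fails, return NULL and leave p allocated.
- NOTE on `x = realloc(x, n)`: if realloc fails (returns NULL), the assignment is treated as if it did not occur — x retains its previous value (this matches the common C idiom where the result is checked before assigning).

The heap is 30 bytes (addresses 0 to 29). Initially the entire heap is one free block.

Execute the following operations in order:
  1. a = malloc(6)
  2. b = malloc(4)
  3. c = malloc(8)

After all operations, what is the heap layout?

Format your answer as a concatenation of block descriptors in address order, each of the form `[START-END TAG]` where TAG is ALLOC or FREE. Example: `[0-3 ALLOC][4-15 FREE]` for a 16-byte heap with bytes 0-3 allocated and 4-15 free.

Answer: [0-5 ALLOC][6-9 ALLOC][10-17 ALLOC][18-29 FREE]

Derivation:
Op 1: a = malloc(6) -> a = 0; heap: [0-5 ALLOC][6-29 FREE]
Op 2: b = malloc(4) -> b = 6; heap: [0-5 ALLOC][6-9 ALLOC][10-29 FREE]
Op 3: c = malloc(8) -> c = 10; heap: [0-5 ALLOC][6-9 ALLOC][10-17 ALLOC][18-29 FREE]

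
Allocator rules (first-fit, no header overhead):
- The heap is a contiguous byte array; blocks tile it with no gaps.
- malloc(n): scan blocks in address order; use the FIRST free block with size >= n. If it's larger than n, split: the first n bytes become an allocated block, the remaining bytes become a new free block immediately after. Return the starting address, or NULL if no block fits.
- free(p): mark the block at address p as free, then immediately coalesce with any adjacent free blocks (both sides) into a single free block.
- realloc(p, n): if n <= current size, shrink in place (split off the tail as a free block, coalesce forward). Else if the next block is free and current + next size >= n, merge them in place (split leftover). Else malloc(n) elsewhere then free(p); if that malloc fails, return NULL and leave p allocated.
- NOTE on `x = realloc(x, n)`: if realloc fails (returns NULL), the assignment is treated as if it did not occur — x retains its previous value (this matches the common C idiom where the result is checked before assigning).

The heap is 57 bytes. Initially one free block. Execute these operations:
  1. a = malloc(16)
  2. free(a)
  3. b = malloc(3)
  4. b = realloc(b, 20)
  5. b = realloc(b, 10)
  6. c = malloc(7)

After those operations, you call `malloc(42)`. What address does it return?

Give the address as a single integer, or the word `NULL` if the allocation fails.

Answer: NULL

Derivation:
Op 1: a = malloc(16) -> a = 0; heap: [0-15 ALLOC][16-56 FREE]
Op 2: free(a) -> (freed a); heap: [0-56 FREE]
Op 3: b = malloc(3) -> b = 0; heap: [0-2 ALLOC][3-56 FREE]
Op 4: b = realloc(b, 20) -> b = 0; heap: [0-19 ALLOC][20-56 FREE]
Op 5: b = realloc(b, 10) -> b = 0; heap: [0-9 ALLOC][10-56 FREE]
Op 6: c = malloc(7) -> c = 10; heap: [0-9 ALLOC][10-16 ALLOC][17-56 FREE]
malloc(42): first-fit scan over [0-9 ALLOC][10-16 ALLOC][17-56 FREE] -> NULL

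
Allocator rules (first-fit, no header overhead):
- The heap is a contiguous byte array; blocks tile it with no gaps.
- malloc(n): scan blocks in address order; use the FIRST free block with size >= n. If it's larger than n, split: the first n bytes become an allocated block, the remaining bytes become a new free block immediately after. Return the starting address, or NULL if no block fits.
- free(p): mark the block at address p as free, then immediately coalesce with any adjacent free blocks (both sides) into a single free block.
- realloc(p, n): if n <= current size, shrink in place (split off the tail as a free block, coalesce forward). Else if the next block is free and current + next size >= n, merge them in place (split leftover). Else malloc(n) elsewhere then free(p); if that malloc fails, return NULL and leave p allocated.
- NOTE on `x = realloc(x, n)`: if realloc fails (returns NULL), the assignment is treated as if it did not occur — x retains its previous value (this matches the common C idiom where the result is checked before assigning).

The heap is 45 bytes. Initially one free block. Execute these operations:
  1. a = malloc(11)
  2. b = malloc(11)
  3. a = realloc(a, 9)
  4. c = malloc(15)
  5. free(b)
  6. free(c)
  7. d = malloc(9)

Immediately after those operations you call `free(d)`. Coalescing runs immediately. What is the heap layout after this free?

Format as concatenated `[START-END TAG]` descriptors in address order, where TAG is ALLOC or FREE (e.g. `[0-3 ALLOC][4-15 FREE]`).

Answer: [0-8 ALLOC][9-44 FREE]

Derivation:
Op 1: a = malloc(11) -> a = 0; heap: [0-10 ALLOC][11-44 FREE]
Op 2: b = malloc(11) -> b = 11; heap: [0-10 ALLOC][11-21 ALLOC][22-44 FREE]
Op 3: a = realloc(a, 9) -> a = 0; heap: [0-8 ALLOC][9-10 FREE][11-21 ALLOC][22-44 FREE]
Op 4: c = malloc(15) -> c = 22; heap: [0-8 ALLOC][9-10 FREE][11-21 ALLOC][22-36 ALLOC][37-44 FREE]
Op 5: free(b) -> (freed b); heap: [0-8 ALLOC][9-21 FREE][22-36 ALLOC][37-44 FREE]
Op 6: free(c) -> (freed c); heap: [0-8 ALLOC][9-44 FREE]
Op 7: d = malloc(9) -> d = 9; heap: [0-8 ALLOC][9-17 ALLOC][18-44 FREE]
free(d): d = 9 -> block [9-17 ALLOC]; mark free, coalesce with adjacent free neighbors -> [0-8 ALLOC][9-44 FREE]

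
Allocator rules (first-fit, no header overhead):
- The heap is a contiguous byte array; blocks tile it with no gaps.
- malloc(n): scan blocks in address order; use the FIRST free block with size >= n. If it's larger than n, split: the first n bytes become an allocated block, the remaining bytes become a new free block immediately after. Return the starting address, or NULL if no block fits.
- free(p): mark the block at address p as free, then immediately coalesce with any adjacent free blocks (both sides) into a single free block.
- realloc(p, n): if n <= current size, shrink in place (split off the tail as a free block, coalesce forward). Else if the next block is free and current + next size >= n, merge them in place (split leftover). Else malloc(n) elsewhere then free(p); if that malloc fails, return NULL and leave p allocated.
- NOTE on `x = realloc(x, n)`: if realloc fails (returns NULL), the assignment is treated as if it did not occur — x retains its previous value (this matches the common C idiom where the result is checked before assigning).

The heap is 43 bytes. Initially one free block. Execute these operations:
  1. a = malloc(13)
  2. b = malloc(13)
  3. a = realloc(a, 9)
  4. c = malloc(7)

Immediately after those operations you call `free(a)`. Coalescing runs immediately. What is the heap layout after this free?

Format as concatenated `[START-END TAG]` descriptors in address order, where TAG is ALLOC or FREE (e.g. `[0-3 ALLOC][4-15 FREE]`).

Op 1: a = malloc(13) -> a = 0; heap: [0-12 ALLOC][13-42 FREE]
Op 2: b = malloc(13) -> b = 13; heap: [0-12 ALLOC][13-25 ALLOC][26-42 FREE]
Op 3: a = realloc(a, 9) -> a = 0; heap: [0-8 ALLOC][9-12 FREE][13-25 ALLOC][26-42 FREE]
Op 4: c = malloc(7) -> c = 26; heap: [0-8 ALLOC][9-12 FREE][13-25 ALLOC][26-32 ALLOC][33-42 FREE]
free(a): a = 0 -> block [0-8 ALLOC]; mark free, coalesce with adjacent free neighbors -> [0-12 FREE][13-25 ALLOC][26-32 ALLOC][33-42 FREE]

Answer: [0-12 FREE][13-25 ALLOC][26-32 ALLOC][33-42 FREE]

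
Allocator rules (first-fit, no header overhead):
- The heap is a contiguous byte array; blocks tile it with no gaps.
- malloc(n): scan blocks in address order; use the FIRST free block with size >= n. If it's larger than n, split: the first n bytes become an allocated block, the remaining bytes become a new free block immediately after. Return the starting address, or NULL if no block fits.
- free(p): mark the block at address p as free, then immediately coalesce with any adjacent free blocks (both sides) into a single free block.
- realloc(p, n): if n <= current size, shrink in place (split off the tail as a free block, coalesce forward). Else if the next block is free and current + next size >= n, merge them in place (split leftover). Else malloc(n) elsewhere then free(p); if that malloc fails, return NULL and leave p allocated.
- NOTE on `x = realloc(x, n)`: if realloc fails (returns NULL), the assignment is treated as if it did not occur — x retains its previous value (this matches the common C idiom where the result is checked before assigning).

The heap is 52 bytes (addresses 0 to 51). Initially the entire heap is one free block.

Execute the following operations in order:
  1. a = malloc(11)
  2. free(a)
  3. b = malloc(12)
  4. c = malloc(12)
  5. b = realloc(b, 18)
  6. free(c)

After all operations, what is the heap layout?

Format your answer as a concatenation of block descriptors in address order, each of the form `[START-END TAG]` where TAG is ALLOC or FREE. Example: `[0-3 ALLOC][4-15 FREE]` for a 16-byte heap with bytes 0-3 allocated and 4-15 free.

Op 1: a = malloc(11) -> a = 0; heap: [0-10 ALLOC][11-51 FREE]
Op 2: free(a) -> (freed a); heap: [0-51 FREE]
Op 3: b = malloc(12) -> b = 0; heap: [0-11 ALLOC][12-51 FREE]
Op 4: c = malloc(12) -> c = 12; heap: [0-11 ALLOC][12-23 ALLOC][24-51 FREE]
Op 5: b = realloc(b, 18) -> b = 24; heap: [0-11 FREE][12-23 ALLOC][24-41 ALLOC][42-51 FREE]
Op 6: free(c) -> (freed c); heap: [0-23 FREE][24-41 ALLOC][42-51 FREE]

Answer: [0-23 FREE][24-41 ALLOC][42-51 FREE]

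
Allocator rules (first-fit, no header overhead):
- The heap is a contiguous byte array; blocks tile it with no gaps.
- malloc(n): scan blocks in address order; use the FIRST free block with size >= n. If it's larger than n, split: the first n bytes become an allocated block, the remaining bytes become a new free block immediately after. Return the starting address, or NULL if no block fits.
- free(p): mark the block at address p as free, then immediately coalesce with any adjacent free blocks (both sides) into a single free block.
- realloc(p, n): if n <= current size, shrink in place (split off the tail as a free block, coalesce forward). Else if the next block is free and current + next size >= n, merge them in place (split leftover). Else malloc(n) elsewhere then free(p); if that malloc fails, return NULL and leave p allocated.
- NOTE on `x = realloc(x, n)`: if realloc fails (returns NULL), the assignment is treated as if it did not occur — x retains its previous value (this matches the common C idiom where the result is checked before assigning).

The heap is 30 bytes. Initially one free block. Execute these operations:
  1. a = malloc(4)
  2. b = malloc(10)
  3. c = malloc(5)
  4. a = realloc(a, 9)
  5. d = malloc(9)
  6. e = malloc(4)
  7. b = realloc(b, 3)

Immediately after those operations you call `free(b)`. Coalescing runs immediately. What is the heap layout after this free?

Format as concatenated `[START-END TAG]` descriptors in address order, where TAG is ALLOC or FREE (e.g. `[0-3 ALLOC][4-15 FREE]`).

Op 1: a = malloc(4) -> a = 0; heap: [0-3 ALLOC][4-29 FREE]
Op 2: b = malloc(10) -> b = 4; heap: [0-3 ALLOC][4-13 ALLOC][14-29 FREE]
Op 3: c = malloc(5) -> c = 14; heap: [0-3 ALLOC][4-13 ALLOC][14-18 ALLOC][19-29 FREE]
Op 4: a = realloc(a, 9) -> a = 19; heap: [0-3 FREE][4-13 ALLOC][14-18 ALLOC][19-27 ALLOC][28-29 FREE]
Op 5: d = malloc(9) -> d = NULL; heap: [0-3 FREE][4-13 ALLOC][14-18 ALLOC][19-27 ALLOC][28-29 FREE]
Op 6: e = malloc(4) -> e = 0; heap: [0-3 ALLOC][4-13 ALLOC][14-18 ALLOC][19-27 ALLOC][28-29 FREE]
Op 7: b = realloc(b, 3) -> b = 4; heap: [0-3 ALLOC][4-6 ALLOC][7-13 FREE][14-18 ALLOC][19-27 ALLOC][28-29 FREE]
free(b): b = 4 -> block [4-6 ALLOC]; mark free, coalesce with adjacent free neighbors -> [0-3 ALLOC][4-13 FREE][14-18 ALLOC][19-27 ALLOC][28-29 FREE]

Answer: [0-3 ALLOC][4-13 FREE][14-18 ALLOC][19-27 ALLOC][28-29 FREE]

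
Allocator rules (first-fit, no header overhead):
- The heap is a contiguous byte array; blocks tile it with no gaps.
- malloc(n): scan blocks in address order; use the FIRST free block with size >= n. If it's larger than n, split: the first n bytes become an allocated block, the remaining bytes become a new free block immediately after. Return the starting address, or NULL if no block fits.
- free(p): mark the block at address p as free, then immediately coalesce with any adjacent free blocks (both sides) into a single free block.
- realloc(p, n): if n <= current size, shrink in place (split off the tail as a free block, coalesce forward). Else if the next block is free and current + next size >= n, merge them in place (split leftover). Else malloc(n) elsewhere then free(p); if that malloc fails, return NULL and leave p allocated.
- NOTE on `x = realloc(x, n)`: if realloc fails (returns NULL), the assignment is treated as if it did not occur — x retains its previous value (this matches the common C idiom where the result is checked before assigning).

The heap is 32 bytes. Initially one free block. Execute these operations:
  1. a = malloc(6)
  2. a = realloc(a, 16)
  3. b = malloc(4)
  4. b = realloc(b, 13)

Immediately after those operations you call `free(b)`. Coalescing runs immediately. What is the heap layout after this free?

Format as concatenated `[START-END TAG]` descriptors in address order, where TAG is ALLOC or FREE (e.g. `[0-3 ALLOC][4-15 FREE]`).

Answer: [0-15 ALLOC][16-31 FREE]

Derivation:
Op 1: a = malloc(6) -> a = 0; heap: [0-5 ALLOC][6-31 FREE]
Op 2: a = realloc(a, 16) -> a = 0; heap: [0-15 ALLOC][16-31 FREE]
Op 3: b = malloc(4) -> b = 16; heap: [0-15 ALLOC][16-19 ALLOC][20-31 FREE]
Op 4: b = realloc(b, 13) -> b = 16; heap: [0-15 ALLOC][16-28 ALLOC][29-31 FREE]
free(b): b = 16 -> block [16-28 ALLOC]; mark free, coalesce with adjacent free neighbors -> [0-15 ALLOC][16-31 FREE]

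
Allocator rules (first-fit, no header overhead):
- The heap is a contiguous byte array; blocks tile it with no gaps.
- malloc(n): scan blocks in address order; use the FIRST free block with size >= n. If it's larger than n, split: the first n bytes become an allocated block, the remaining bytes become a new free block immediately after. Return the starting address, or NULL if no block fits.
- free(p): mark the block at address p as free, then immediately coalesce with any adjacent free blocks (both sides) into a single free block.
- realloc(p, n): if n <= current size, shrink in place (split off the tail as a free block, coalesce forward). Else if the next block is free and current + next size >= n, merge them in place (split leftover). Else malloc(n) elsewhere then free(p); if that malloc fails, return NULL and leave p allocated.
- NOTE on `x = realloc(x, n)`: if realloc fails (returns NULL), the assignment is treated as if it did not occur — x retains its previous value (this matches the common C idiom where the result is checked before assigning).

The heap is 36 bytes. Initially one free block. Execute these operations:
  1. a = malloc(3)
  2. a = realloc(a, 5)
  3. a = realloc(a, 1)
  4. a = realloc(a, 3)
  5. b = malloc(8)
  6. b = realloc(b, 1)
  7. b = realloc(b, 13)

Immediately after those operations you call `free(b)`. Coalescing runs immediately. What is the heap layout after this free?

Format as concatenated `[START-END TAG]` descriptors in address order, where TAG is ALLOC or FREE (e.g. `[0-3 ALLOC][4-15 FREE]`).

Op 1: a = malloc(3) -> a = 0; heap: [0-2 ALLOC][3-35 FREE]
Op 2: a = realloc(a, 5) -> a = 0; heap: [0-4 ALLOC][5-35 FREE]
Op 3: a = realloc(a, 1) -> a = 0; heap: [0-0 ALLOC][1-35 FREE]
Op 4: a = realloc(a, 3) -> a = 0; heap: [0-2 ALLOC][3-35 FREE]
Op 5: b = malloc(8) -> b = 3; heap: [0-2 ALLOC][3-10 ALLOC][11-35 FREE]
Op 6: b = realloc(b, 1) -> b = 3; heap: [0-2 ALLOC][3-3 ALLOC][4-35 FREE]
Op 7: b = realloc(b, 13) -> b = 3; heap: [0-2 ALLOC][3-15 ALLOC][16-35 FREE]
free(b): b = 3 -> block [3-15 ALLOC]; mark free, coalesce with adjacent free neighbors -> [0-2 ALLOC][3-35 FREE]

Answer: [0-2 ALLOC][3-35 FREE]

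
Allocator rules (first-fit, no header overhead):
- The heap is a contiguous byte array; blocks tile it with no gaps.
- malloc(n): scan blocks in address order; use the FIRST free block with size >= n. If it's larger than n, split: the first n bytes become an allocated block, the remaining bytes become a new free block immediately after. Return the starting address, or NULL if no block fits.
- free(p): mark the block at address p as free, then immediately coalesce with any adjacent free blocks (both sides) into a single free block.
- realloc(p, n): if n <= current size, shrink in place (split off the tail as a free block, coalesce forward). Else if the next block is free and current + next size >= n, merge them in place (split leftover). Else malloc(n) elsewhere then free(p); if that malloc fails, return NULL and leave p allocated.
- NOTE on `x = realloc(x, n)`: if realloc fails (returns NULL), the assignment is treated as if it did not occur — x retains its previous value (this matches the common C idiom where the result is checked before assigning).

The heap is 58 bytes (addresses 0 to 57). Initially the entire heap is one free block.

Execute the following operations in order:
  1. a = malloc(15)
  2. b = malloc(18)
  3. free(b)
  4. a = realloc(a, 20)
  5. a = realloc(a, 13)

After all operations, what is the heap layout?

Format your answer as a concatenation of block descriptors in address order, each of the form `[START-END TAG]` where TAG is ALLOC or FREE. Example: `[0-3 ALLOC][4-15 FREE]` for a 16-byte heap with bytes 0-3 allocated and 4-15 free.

Op 1: a = malloc(15) -> a = 0; heap: [0-14 ALLOC][15-57 FREE]
Op 2: b = malloc(18) -> b = 15; heap: [0-14 ALLOC][15-32 ALLOC][33-57 FREE]
Op 3: free(b) -> (freed b); heap: [0-14 ALLOC][15-57 FREE]
Op 4: a = realloc(a, 20) -> a = 0; heap: [0-19 ALLOC][20-57 FREE]
Op 5: a = realloc(a, 13) -> a = 0; heap: [0-12 ALLOC][13-57 FREE]

Answer: [0-12 ALLOC][13-57 FREE]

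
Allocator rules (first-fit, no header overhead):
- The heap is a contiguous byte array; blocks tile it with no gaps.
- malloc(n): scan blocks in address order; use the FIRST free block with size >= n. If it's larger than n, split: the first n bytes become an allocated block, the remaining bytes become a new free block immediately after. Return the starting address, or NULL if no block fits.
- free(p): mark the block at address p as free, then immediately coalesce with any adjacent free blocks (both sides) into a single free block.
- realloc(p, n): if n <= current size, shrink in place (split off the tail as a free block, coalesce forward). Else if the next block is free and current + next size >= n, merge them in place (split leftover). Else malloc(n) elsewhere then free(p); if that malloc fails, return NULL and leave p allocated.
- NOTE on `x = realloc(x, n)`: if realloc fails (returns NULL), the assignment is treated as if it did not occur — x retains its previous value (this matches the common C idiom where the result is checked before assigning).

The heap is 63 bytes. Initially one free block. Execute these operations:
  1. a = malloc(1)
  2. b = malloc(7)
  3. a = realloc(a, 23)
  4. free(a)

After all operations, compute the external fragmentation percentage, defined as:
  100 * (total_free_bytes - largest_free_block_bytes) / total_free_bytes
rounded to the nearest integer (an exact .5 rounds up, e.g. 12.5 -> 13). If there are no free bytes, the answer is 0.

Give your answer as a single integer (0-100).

Op 1: a = malloc(1) -> a = 0; heap: [0-0 ALLOC][1-62 FREE]
Op 2: b = malloc(7) -> b = 1; heap: [0-0 ALLOC][1-7 ALLOC][8-62 FREE]
Op 3: a = realloc(a, 23) -> a = 8; heap: [0-0 FREE][1-7 ALLOC][8-30 ALLOC][31-62 FREE]
Op 4: free(a) -> (freed a); heap: [0-0 FREE][1-7 ALLOC][8-62 FREE]
Free blocks: [1 55] total_free=56 largest=55 -> 100*(56-55)/56 = 100/56 ≈ 1.786 -> rounds to 2

Answer: 2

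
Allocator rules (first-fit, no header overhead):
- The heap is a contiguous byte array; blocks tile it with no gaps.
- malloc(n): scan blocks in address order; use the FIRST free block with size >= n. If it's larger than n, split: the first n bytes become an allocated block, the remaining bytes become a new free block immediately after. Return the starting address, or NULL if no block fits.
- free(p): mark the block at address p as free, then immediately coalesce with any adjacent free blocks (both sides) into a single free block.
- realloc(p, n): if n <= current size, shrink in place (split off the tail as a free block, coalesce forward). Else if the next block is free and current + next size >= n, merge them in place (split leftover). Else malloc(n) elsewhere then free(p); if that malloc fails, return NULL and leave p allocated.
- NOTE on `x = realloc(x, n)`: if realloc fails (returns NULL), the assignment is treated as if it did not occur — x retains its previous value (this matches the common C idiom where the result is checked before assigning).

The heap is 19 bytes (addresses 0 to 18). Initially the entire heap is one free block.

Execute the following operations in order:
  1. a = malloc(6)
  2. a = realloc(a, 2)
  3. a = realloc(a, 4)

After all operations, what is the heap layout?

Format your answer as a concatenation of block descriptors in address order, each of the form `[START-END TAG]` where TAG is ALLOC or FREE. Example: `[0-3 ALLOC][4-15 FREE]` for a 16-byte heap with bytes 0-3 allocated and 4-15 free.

Op 1: a = malloc(6) -> a = 0; heap: [0-5 ALLOC][6-18 FREE]
Op 2: a = realloc(a, 2) -> a = 0; heap: [0-1 ALLOC][2-18 FREE]
Op 3: a = realloc(a, 4) -> a = 0; heap: [0-3 ALLOC][4-18 FREE]

Answer: [0-3 ALLOC][4-18 FREE]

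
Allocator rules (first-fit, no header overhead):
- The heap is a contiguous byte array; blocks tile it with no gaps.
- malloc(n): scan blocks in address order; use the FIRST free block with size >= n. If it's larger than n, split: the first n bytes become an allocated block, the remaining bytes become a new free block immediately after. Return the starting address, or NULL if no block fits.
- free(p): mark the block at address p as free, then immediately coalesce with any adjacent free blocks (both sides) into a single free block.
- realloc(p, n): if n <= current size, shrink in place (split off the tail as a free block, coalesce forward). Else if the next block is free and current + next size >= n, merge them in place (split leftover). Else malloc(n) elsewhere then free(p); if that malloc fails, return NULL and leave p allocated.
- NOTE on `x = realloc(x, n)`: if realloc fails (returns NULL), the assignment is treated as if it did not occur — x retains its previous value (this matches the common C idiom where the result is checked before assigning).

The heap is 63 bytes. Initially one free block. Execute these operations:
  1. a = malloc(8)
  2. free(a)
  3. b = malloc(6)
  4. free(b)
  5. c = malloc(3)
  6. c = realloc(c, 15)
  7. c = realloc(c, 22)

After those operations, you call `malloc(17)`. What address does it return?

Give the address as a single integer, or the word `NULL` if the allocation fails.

Answer: 22

Derivation:
Op 1: a = malloc(8) -> a = 0; heap: [0-7 ALLOC][8-62 FREE]
Op 2: free(a) -> (freed a); heap: [0-62 FREE]
Op 3: b = malloc(6) -> b = 0; heap: [0-5 ALLOC][6-62 FREE]
Op 4: free(b) -> (freed b); heap: [0-62 FREE]
Op 5: c = malloc(3) -> c = 0; heap: [0-2 ALLOC][3-62 FREE]
Op 6: c = realloc(c, 15) -> c = 0; heap: [0-14 ALLOC][15-62 FREE]
Op 7: c = realloc(c, 22) -> c = 0; heap: [0-21 ALLOC][22-62 FREE]
malloc(17): first-fit scan over [0-21 ALLOC][22-62 FREE] -> 22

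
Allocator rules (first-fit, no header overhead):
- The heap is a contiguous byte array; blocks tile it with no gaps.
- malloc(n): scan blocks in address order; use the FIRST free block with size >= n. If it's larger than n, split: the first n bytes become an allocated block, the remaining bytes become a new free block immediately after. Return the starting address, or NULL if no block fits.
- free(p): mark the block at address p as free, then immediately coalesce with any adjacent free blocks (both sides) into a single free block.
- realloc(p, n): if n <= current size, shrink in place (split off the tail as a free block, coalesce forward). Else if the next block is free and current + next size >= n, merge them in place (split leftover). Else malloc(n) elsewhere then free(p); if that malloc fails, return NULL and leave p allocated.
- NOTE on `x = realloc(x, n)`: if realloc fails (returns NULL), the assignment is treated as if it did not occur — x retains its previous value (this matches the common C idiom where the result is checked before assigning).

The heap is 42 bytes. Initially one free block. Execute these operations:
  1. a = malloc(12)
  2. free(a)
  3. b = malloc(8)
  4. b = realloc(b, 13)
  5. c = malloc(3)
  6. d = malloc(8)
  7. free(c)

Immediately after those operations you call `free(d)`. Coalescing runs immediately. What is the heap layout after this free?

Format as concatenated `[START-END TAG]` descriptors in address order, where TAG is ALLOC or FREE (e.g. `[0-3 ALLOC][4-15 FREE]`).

Op 1: a = malloc(12) -> a = 0; heap: [0-11 ALLOC][12-41 FREE]
Op 2: free(a) -> (freed a); heap: [0-41 FREE]
Op 3: b = malloc(8) -> b = 0; heap: [0-7 ALLOC][8-41 FREE]
Op 4: b = realloc(b, 13) -> b = 0; heap: [0-12 ALLOC][13-41 FREE]
Op 5: c = malloc(3) -> c = 13; heap: [0-12 ALLOC][13-15 ALLOC][16-41 FREE]
Op 6: d = malloc(8) -> d = 16; heap: [0-12 ALLOC][13-15 ALLOC][16-23 ALLOC][24-41 FREE]
Op 7: free(c) -> (freed c); heap: [0-12 ALLOC][13-15 FREE][16-23 ALLOC][24-41 FREE]
free(d): d = 16 -> block [16-23 ALLOC]; mark free, coalesce with adjacent free neighbors -> [0-12 ALLOC][13-41 FREE]

Answer: [0-12 ALLOC][13-41 FREE]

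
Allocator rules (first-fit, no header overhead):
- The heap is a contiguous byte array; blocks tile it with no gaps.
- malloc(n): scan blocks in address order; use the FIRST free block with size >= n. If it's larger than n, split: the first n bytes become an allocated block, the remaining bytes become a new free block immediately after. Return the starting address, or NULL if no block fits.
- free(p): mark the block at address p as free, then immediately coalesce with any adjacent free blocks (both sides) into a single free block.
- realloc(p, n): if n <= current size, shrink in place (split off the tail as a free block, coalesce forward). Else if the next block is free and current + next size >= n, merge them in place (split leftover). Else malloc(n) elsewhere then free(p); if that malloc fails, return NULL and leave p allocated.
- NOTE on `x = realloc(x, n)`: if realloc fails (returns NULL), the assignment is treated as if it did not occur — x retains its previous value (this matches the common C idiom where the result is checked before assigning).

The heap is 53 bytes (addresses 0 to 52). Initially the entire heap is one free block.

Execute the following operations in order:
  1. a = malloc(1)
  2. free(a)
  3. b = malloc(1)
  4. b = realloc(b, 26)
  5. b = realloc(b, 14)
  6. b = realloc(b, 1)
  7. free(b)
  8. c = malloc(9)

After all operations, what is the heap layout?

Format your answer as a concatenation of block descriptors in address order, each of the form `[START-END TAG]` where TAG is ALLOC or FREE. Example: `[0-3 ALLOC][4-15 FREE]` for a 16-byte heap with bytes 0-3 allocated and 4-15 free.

Answer: [0-8 ALLOC][9-52 FREE]

Derivation:
Op 1: a = malloc(1) -> a = 0; heap: [0-0 ALLOC][1-52 FREE]
Op 2: free(a) -> (freed a); heap: [0-52 FREE]
Op 3: b = malloc(1) -> b = 0; heap: [0-0 ALLOC][1-52 FREE]
Op 4: b = realloc(b, 26) -> b = 0; heap: [0-25 ALLOC][26-52 FREE]
Op 5: b = realloc(b, 14) -> b = 0; heap: [0-13 ALLOC][14-52 FREE]
Op 6: b = realloc(b, 1) -> b = 0; heap: [0-0 ALLOC][1-52 FREE]
Op 7: free(b) -> (freed b); heap: [0-52 FREE]
Op 8: c = malloc(9) -> c = 0; heap: [0-8 ALLOC][9-52 FREE]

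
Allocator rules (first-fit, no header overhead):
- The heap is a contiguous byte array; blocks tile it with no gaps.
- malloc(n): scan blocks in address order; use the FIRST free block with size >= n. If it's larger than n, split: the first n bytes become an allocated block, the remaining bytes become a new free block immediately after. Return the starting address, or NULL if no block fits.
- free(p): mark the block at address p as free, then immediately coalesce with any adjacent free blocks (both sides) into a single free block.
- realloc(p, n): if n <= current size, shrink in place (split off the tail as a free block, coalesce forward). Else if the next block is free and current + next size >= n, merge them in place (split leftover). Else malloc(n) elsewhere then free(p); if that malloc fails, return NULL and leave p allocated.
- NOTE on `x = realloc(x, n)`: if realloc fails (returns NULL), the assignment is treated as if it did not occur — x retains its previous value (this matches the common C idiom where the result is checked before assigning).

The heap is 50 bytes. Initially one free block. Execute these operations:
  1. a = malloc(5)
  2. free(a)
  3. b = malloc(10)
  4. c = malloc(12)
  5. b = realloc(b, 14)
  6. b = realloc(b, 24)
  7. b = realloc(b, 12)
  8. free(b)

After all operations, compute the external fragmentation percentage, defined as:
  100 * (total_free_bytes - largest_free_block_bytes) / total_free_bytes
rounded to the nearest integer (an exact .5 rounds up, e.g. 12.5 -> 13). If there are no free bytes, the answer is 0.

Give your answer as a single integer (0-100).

Answer: 26

Derivation:
Op 1: a = malloc(5) -> a = 0; heap: [0-4 ALLOC][5-49 FREE]
Op 2: free(a) -> (freed a); heap: [0-49 FREE]
Op 3: b = malloc(10) -> b = 0; heap: [0-9 ALLOC][10-49 FREE]
Op 4: c = malloc(12) -> c = 10; heap: [0-9 ALLOC][10-21 ALLOC][22-49 FREE]
Op 5: b = realloc(b, 14) -> b = 22; heap: [0-9 FREE][10-21 ALLOC][22-35 ALLOC][36-49 FREE]
Op 6: b = realloc(b, 24) -> b = 22; heap: [0-9 FREE][10-21 ALLOC][22-45 ALLOC][46-49 FREE]
Op 7: b = realloc(b, 12) -> b = 22; heap: [0-9 FREE][10-21 ALLOC][22-33 ALLOC][34-49 FREE]
Op 8: free(b) -> (freed b); heap: [0-9 FREE][10-21 ALLOC][22-49 FREE]
Free blocks: [10 28] total_free=38 largest=28 -> 100*(38-28)/38 = 1000/38 ≈ 26.316 -> rounds to 26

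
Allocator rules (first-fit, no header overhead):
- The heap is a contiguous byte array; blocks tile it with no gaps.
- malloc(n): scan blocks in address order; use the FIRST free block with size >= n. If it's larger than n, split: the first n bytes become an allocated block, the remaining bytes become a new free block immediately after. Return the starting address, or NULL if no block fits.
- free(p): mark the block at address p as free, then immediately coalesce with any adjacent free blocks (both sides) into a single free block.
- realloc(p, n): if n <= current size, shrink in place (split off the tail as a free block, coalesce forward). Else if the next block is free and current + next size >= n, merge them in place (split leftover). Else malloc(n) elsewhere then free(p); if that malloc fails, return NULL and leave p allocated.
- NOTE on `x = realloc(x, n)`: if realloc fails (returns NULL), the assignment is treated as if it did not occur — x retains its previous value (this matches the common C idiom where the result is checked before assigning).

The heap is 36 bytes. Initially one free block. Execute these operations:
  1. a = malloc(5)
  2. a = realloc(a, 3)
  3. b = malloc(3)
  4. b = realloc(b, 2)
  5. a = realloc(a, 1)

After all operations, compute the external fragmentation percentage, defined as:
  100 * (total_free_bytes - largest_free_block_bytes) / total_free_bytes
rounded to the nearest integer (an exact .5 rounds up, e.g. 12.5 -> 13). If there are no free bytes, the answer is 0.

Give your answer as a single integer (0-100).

Answer: 6

Derivation:
Op 1: a = malloc(5) -> a = 0; heap: [0-4 ALLOC][5-35 FREE]
Op 2: a = realloc(a, 3) -> a = 0; heap: [0-2 ALLOC][3-35 FREE]
Op 3: b = malloc(3) -> b = 3; heap: [0-2 ALLOC][3-5 ALLOC][6-35 FREE]
Op 4: b = realloc(b, 2) -> b = 3; heap: [0-2 ALLOC][3-4 ALLOC][5-35 FREE]
Op 5: a = realloc(a, 1) -> a = 0; heap: [0-0 ALLOC][1-2 FREE][3-4 ALLOC][5-35 FREE]
Free blocks: [2 31] total_free=33 largest=31 -> 100*(33-31)/33 = 200/33 ≈ 6.061 -> rounds to 6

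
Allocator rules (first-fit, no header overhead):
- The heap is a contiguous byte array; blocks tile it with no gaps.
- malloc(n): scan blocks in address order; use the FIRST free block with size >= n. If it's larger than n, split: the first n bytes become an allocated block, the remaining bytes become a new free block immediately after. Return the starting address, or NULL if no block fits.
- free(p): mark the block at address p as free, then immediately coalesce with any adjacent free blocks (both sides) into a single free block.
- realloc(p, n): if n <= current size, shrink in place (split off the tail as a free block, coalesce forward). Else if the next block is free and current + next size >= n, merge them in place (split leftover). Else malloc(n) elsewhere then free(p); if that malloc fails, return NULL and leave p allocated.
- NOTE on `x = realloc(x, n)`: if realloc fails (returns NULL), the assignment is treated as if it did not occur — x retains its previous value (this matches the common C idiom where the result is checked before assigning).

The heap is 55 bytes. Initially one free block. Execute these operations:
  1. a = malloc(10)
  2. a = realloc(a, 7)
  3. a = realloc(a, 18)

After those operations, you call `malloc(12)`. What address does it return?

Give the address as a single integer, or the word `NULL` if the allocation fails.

Answer: 18

Derivation:
Op 1: a = malloc(10) -> a = 0; heap: [0-9 ALLOC][10-54 FREE]
Op 2: a = realloc(a, 7) -> a = 0; heap: [0-6 ALLOC][7-54 FREE]
Op 3: a = realloc(a, 18) -> a = 0; heap: [0-17 ALLOC][18-54 FREE]
malloc(12): first-fit scan over [0-17 ALLOC][18-54 FREE] -> 18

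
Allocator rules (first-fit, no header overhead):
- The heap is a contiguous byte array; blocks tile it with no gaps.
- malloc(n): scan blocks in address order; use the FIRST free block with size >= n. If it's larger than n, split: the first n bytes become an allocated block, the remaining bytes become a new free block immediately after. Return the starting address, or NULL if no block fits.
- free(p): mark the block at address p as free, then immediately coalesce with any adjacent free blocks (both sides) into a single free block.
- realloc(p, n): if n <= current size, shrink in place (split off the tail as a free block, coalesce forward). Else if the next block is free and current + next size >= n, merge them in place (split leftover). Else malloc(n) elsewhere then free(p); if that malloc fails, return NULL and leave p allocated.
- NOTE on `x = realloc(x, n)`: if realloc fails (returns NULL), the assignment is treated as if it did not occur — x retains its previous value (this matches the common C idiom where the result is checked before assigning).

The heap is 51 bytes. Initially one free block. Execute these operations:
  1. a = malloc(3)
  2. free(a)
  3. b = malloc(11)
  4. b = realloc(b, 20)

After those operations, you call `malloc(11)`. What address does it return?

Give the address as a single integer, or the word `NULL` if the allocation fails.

Answer: 20

Derivation:
Op 1: a = malloc(3) -> a = 0; heap: [0-2 ALLOC][3-50 FREE]
Op 2: free(a) -> (freed a); heap: [0-50 FREE]
Op 3: b = malloc(11) -> b = 0; heap: [0-10 ALLOC][11-50 FREE]
Op 4: b = realloc(b, 20) -> b = 0; heap: [0-19 ALLOC][20-50 FREE]
malloc(11): first-fit scan over [0-19 ALLOC][20-50 FREE] -> 20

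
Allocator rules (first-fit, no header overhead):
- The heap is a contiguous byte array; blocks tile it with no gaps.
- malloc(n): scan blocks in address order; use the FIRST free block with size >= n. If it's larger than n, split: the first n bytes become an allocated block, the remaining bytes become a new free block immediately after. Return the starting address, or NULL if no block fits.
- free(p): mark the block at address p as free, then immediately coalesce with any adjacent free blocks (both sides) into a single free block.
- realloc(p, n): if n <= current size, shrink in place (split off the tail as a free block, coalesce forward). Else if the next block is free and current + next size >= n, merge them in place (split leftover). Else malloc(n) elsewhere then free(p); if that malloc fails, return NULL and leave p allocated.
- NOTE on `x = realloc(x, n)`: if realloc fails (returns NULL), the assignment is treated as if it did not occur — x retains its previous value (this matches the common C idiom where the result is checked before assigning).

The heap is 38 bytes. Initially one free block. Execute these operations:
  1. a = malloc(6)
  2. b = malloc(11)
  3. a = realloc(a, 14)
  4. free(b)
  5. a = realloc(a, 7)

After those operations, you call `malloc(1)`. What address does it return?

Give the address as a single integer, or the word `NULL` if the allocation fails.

Op 1: a = malloc(6) -> a = 0; heap: [0-5 ALLOC][6-37 FREE]
Op 2: b = malloc(11) -> b = 6; heap: [0-5 ALLOC][6-16 ALLOC][17-37 FREE]
Op 3: a = realloc(a, 14) -> a = 17; heap: [0-5 FREE][6-16 ALLOC][17-30 ALLOC][31-37 FREE]
Op 4: free(b) -> (freed b); heap: [0-16 FREE][17-30 ALLOC][31-37 FREE]
Op 5: a = realloc(a, 7) -> a = 17; heap: [0-16 FREE][17-23 ALLOC][24-37 FREE]
malloc(1): first-fit scan over [0-16 FREE][17-23 ALLOC][24-37 FREE] -> 0

Answer: 0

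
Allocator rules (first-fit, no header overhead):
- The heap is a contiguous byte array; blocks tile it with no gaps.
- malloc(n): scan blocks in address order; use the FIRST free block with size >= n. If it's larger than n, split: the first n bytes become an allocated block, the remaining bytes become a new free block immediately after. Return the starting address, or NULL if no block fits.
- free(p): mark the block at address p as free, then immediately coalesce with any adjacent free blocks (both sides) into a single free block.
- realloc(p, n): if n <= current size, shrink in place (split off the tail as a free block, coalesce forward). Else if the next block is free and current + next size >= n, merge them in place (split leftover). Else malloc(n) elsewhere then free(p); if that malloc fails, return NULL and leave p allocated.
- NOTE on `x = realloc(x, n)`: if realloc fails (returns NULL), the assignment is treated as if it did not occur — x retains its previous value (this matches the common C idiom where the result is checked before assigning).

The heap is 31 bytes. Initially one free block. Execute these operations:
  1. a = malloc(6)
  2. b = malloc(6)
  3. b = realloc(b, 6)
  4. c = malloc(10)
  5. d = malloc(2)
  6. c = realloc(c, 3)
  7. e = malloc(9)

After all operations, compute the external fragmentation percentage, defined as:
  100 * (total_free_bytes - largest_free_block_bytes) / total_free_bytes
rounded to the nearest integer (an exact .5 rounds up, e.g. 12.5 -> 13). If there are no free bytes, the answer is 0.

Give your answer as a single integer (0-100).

Answer: 50

Derivation:
Op 1: a = malloc(6) -> a = 0; heap: [0-5 ALLOC][6-30 FREE]
Op 2: b = malloc(6) -> b = 6; heap: [0-5 ALLOC][6-11 ALLOC][12-30 FREE]
Op 3: b = realloc(b, 6) -> b = 6; heap: [0-5 ALLOC][6-11 ALLOC][12-30 FREE]
Op 4: c = malloc(10) -> c = 12; heap: [0-5 ALLOC][6-11 ALLOC][12-21 ALLOC][22-30 FREE]
Op 5: d = malloc(2) -> d = 22; heap: [0-5 ALLOC][6-11 ALLOC][12-21 ALLOC][22-23 ALLOC][24-30 FREE]
Op 6: c = realloc(c, 3) -> c = 12; heap: [0-5 ALLOC][6-11 ALLOC][12-14 ALLOC][15-21 FREE][22-23 ALLOC][24-30 FREE]
Op 7: e = malloc(9) -> e = NULL; heap: [0-5 ALLOC][6-11 ALLOC][12-14 ALLOC][15-21 FREE][22-23 ALLOC][24-30 FREE]
Free blocks: [7 7] total_free=14 largest=7 -> 100*(14-7)/14 = 700/14 = 50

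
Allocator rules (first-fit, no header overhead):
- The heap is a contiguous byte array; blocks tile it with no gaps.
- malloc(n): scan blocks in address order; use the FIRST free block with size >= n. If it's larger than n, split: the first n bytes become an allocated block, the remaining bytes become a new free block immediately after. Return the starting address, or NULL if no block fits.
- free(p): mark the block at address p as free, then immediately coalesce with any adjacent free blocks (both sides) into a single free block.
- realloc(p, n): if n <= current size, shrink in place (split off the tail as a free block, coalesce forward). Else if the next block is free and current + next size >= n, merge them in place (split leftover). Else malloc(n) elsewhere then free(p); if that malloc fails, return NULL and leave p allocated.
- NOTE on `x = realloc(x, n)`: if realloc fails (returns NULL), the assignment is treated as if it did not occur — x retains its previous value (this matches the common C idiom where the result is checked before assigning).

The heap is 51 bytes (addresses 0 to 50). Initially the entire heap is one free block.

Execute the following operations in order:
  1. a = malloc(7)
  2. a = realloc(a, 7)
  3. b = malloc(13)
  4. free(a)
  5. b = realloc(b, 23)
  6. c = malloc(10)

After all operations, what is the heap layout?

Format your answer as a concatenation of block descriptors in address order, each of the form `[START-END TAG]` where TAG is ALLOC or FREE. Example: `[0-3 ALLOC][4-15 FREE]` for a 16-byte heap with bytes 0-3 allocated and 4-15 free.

Answer: [0-6 FREE][7-29 ALLOC][30-39 ALLOC][40-50 FREE]

Derivation:
Op 1: a = malloc(7) -> a = 0; heap: [0-6 ALLOC][7-50 FREE]
Op 2: a = realloc(a, 7) -> a = 0; heap: [0-6 ALLOC][7-50 FREE]
Op 3: b = malloc(13) -> b = 7; heap: [0-6 ALLOC][7-19 ALLOC][20-50 FREE]
Op 4: free(a) -> (freed a); heap: [0-6 FREE][7-19 ALLOC][20-50 FREE]
Op 5: b = realloc(b, 23) -> b = 7; heap: [0-6 FREE][7-29 ALLOC][30-50 FREE]
Op 6: c = malloc(10) -> c = 30; heap: [0-6 FREE][7-29 ALLOC][30-39 ALLOC][40-50 FREE]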